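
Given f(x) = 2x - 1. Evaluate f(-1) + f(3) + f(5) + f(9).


f(-1) = -3
f(3) = 5
f(5) = 9
f(9) = 17
Sum = 28

28


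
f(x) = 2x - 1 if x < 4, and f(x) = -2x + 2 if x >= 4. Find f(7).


7 satisfies x >= 4
f(7) = -12

-12


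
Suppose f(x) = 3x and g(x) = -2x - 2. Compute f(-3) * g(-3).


f(-3) = -9
g(-3) = 4
Product = -36

-36


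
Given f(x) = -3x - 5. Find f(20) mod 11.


1


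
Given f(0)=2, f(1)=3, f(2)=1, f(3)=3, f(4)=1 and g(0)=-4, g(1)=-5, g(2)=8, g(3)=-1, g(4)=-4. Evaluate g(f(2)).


-5


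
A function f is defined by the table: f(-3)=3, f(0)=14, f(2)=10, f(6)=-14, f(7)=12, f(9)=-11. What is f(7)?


Reading from the table at x = 7

12


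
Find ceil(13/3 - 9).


13/3 = 4.3333
4.3333 - 9 = -4.6667
ceil(-4.6667) = -4

-4


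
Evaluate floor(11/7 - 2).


-1


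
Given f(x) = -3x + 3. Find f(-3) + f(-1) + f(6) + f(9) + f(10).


f(-3) = 12
f(-1) = 6
f(6) = -15
f(9) = -24
f(10) = -27
Sum = -48

-48


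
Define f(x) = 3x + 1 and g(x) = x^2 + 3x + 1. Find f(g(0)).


g(0) = 1
f(1) = 4

4


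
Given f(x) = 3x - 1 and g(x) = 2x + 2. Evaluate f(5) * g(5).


168


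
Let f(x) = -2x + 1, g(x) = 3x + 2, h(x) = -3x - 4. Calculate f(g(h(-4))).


h(-4) = 8
g(8) = 26
f(26) = -51

-51


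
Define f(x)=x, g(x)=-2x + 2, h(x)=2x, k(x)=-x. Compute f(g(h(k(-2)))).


-6


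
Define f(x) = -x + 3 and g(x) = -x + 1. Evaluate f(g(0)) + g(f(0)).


0


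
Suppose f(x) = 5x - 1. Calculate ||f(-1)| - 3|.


f(-1) = -6
|-6| = 6
|6 - 3| = 3

3


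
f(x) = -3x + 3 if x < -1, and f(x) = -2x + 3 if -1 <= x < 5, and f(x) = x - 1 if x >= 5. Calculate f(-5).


18


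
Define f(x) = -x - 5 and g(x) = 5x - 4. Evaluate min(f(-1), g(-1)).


f(-1) = -4
g(-1) = -9
min = -9

-9


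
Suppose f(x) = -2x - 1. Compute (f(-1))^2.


f(-1) = 1
(1)^2 = 1

1


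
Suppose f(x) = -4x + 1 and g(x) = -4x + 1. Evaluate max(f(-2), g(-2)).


9


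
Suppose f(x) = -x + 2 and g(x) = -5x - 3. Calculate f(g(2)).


g(2) = -13
f(-13) = 15

15


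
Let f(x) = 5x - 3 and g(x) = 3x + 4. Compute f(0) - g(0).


f(0) = -3
g(0) = 4
Difference = -7

-7


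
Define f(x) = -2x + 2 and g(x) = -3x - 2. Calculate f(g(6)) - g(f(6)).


f(g(6)) = 42
g(f(6)) = 28
Difference = 14

14


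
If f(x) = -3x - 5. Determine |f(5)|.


f(5) = -20
|-20| = 20

20


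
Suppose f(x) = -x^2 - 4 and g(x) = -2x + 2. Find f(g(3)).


-20


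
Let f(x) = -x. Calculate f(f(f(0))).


0


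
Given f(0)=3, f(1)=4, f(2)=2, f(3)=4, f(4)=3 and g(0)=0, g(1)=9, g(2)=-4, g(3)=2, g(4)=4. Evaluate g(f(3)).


f(3) = 4
g(4) = 4

4


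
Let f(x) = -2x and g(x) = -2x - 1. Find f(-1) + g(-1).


f(-1) = 2
g(-1) = 1
Sum = 3

3


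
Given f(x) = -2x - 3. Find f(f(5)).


f(5) = -13
f(-13) = 23

23


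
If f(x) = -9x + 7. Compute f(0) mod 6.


1


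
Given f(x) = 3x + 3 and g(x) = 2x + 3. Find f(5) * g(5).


234


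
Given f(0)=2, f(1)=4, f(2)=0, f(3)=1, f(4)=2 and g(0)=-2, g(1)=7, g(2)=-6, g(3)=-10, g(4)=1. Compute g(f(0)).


f(0) = 2
g(2) = -6

-6


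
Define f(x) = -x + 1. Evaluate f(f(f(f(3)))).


f(3) = -2
f(-2) = 3
f(3) = -2
f(-2) = 3

3


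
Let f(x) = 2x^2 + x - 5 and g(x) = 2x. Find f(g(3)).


73


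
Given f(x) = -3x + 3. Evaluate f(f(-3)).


-33


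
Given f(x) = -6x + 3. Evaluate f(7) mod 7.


f(7) = -39
-39 mod 7 = 3

3


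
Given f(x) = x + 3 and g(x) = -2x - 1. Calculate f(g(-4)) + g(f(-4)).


11


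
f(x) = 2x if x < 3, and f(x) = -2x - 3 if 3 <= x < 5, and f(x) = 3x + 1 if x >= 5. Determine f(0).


0


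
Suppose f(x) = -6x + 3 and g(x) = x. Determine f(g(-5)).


g(-5) = -5
f(-5) = 33

33


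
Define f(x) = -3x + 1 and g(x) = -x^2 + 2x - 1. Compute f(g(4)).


g(4) = -9
f(-9) = 28

28


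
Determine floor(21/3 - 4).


21/3 = 7
7 - 4 = 3
floor(3) = 3

3


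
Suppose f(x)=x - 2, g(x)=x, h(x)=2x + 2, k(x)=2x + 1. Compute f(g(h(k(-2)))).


k(-2) = -3
h(-3) = -4
g(-4) = -4
f(-4) = -6

-6


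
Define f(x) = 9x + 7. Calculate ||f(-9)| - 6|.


68


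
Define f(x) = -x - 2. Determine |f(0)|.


f(0) = -2
|-2| = 2

2


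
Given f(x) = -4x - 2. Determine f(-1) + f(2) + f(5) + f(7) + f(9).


f(-1) = 2
f(2) = -10
f(5) = -22
f(7) = -30
f(9) = -38
Sum = -98

-98


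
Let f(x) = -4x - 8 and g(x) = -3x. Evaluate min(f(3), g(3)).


f(3) = -20
g(3) = -9
min = -20

-20


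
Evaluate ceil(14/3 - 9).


14/3 = 4.6667
4.6667 - 9 = -4.3333
ceil(-4.3333) = -4

-4


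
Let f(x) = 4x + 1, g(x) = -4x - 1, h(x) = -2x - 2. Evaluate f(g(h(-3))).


-67


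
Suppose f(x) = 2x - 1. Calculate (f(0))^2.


f(0) = -1
(-1)^2 = 1

1


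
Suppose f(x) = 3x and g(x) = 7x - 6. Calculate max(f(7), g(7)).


f(7) = 21
g(7) = 43
max = 43

43


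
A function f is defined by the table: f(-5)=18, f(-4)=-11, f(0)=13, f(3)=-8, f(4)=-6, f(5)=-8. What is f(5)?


Reading from the table at x = 5

-8


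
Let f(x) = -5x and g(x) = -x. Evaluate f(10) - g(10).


f(10) = -50
g(10) = -10
Difference = -40

-40


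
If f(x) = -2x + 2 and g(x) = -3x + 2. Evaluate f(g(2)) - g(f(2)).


2


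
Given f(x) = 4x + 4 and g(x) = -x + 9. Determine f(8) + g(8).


f(8) = 36
g(8) = 1
Sum = 37

37


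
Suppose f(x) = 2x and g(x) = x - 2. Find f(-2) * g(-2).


f(-2) = -4
g(-2) = -4
Product = 16

16


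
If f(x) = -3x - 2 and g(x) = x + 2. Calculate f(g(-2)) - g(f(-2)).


f(g(-2)) = -2
g(f(-2)) = 6
Difference = -8

-8


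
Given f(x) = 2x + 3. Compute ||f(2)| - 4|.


f(2) = 7
|7| = 7
|7 - 4| = 3

3


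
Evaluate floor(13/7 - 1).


0


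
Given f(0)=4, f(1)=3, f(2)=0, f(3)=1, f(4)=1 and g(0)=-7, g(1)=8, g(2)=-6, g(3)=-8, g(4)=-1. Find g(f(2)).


f(2) = 0
g(0) = -7

-7


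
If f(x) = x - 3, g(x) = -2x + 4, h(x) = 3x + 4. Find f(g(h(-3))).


h(-3) = -5
g(-5) = 14
f(14) = 11

11


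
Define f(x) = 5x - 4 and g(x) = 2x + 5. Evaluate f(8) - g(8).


f(8) = 36
g(8) = 21
Difference = 15

15


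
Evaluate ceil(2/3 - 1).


2/3 = 0.6667
0.6667 - 1 = -0.3333
ceil(-0.3333) = 0

0


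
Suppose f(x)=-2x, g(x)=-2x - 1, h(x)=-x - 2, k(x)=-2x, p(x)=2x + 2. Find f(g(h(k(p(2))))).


p(2) = 6
k(6) = -12
h(-12) = 10
g(10) = -21
f(-21) = 42

42


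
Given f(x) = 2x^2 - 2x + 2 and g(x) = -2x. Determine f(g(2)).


g(2) = -4
f(-4) = 2*(-4)^2 - 2*(-4) + 2 = 42

42


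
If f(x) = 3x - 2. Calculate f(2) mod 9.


4


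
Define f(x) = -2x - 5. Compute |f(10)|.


f(10) = -25
|-25| = 25

25


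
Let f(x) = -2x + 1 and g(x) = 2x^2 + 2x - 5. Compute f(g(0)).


g(0) = -5
f(-5) = 11

11


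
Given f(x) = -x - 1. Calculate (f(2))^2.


f(2) = -3
(-3)^2 = 9

9


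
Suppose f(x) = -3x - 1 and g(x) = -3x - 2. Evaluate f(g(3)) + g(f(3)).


f(g(3)) = 32
g(f(3)) = 28
Sum = 60

60


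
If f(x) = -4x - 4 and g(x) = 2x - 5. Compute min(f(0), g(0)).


f(0) = -4
g(0) = -5
min = -5

-5


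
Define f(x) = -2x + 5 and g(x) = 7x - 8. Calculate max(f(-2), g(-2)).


f(-2) = 9
g(-2) = -22
max = 9

9


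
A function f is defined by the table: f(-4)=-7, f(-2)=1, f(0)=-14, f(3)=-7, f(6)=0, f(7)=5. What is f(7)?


Reading from the table at x = 7

5


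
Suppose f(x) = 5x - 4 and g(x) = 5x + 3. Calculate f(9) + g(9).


89


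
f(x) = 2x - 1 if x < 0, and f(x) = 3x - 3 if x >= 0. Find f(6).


15


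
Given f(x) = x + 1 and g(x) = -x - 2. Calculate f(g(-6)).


g(-6) = 4
f(4) = 5

5


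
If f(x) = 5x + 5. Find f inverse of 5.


Solve 5x + 5 = 5
x = (5 - 5) / 5 = 0

0


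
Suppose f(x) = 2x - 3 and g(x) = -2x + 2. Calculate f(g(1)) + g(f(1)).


1


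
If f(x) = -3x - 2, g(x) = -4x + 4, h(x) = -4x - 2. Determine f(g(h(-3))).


h(-3) = 10
g(10) = -36
f(-36) = 106

106


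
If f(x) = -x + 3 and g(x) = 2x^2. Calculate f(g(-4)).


g(-4) = 32
f(32) = -29

-29


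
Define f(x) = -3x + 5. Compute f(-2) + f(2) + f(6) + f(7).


f(-2) = 11
f(2) = -1
f(6) = -13
f(7) = -16
Sum = -19

-19


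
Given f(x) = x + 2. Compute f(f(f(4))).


10


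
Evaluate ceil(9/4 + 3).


9/4 = 2.25
2.25 + 3 = 5.25
ceil(5.25) = 6

6


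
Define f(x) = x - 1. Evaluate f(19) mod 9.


f(19) = 18
18 mod 9 = 0

0


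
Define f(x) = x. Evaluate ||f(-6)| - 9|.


3


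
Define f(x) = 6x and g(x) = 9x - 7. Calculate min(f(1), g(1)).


f(1) = 6
g(1) = 2
min = 2

2


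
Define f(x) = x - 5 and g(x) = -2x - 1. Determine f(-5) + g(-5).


f(-5) = -10
g(-5) = 9
Sum = -1

-1


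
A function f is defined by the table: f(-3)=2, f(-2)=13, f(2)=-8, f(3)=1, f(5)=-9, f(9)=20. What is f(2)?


Reading from the table at x = 2

-8


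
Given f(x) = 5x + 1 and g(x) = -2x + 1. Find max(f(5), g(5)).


f(5) = 26
g(5) = -9
max = 26

26


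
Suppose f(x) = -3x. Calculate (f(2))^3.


f(2) = -6
(-6)^3 = -216

-216


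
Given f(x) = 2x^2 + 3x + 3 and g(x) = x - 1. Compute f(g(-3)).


g(-3) = -4
f(-4) = 2*(-4)^2 + 3*(-4) + 3 = 23

23


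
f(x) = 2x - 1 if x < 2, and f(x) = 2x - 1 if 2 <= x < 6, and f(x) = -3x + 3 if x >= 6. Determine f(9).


9 satisfies x >= 6
f(9) = -24

-24


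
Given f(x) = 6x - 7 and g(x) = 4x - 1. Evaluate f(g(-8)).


g(-8) = -33
f(-33) = -205

-205


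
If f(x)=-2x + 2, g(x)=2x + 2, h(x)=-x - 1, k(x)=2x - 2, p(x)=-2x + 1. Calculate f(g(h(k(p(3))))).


p(3) = -5
k(-5) = -12
h(-12) = 11
g(11) = 24
f(24) = -46

-46


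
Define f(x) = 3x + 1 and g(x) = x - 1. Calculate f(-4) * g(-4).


55


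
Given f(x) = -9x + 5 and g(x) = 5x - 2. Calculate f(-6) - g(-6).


f(-6) = 59
g(-6) = -32
Difference = 91

91


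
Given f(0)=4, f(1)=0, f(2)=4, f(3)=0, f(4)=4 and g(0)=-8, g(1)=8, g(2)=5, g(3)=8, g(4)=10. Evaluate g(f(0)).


f(0) = 4
g(4) = 10

10


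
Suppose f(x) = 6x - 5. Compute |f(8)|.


f(8) = 43
|43| = 43

43


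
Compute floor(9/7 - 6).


9/7 = 1.2857
1.2857 - 6 = -4.7143
floor(-4.7143) = -5

-5


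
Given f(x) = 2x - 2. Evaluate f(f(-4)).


f(-4) = -10
f(-10) = -22

-22


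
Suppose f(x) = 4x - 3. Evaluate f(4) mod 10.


f(4) = 13
13 mod 10 = 3

3


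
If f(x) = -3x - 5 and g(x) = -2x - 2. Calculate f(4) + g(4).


f(4) = -17
g(4) = -10
Sum = -27

-27


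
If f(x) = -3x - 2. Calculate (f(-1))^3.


f(-1) = 1
(1)^3 = 1

1


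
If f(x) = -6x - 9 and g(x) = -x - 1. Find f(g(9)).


g(9) = -10
f(-10) = 51

51


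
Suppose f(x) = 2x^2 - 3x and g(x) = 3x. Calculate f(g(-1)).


g(-1) = -3
f(-3) = 2*(-3)^2 - 3*(-3) = 27

27


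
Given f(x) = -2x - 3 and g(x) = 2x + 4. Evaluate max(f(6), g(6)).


16


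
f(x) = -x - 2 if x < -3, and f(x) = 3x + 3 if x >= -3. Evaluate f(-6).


-6 satisfies x < -3
f(-6) = 4

4


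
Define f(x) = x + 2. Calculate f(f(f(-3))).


f(-3) = -1
f(-1) = 1
f(1) = 3

3


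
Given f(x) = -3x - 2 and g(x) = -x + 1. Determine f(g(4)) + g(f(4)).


f(g(4)) = 7
g(f(4)) = 15
Sum = 22

22


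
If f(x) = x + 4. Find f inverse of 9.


Solve x + 4 = 9
x = (9 - 4) / 1 = 5

5


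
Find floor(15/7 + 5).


15/7 = 2.1429
2.1429 + 5 = 7.1429
floor(7.1429) = 7

7


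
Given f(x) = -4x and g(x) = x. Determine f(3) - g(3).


f(3) = -12
g(3) = 3
Difference = -15

-15


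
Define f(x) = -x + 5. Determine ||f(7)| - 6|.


f(7) = -2
|-2| = 2
|2 - 6| = 4

4


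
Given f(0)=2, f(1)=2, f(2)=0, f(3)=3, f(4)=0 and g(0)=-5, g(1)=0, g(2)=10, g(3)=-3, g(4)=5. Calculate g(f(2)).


f(2) = 0
g(0) = -5

-5


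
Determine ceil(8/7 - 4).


-2


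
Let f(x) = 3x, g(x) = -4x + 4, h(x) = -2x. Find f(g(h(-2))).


h(-2) = 4
g(4) = -12
f(-12) = -36

-36


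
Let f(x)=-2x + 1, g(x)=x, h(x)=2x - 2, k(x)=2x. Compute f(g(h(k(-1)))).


k(-1) = -2
h(-2) = -6
g(-6) = -6
f(-6) = 13

13


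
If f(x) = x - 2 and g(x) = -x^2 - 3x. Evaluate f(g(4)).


-30


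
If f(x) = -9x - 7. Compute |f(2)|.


f(2) = -25
|-25| = 25

25


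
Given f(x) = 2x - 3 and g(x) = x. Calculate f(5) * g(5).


f(5) = 7
g(5) = 5
Product = 35

35


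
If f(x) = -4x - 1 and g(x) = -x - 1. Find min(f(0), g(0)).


f(0) = -1
g(0) = -1
min = -1

-1


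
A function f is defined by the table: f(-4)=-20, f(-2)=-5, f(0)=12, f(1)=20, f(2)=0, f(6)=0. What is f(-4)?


Reading from the table at x = -4

-20


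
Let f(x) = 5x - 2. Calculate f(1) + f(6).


f(1) = 3
f(6) = 28
Sum = 31

31


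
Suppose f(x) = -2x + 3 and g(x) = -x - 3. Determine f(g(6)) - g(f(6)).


15


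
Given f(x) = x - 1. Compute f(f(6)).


f(6) = 5
f(5) = 4

4


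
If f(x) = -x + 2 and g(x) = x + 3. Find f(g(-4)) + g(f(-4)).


f(g(-4)) = 3
g(f(-4)) = 9
Sum = 12

12


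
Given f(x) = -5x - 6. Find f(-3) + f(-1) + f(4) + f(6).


f(-3) = 9
f(-1) = -1
f(4) = -26
f(6) = -36
Sum = -54

-54


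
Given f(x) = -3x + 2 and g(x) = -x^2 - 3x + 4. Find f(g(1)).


g(1) = 0
f(0) = 2

2


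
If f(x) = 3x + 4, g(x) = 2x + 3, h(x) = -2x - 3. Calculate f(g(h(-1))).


7


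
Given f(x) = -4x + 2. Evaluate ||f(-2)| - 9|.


f(-2) = 10
|10| = 10
|10 - 9| = 1

1


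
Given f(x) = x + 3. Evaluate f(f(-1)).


f(-1) = 2
f(2) = 5

5


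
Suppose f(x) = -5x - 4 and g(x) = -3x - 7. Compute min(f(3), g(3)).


f(3) = -19
g(3) = -16
min = -19

-19


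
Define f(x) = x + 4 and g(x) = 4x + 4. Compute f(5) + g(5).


33


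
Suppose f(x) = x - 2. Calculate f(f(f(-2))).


f(-2) = -4
f(-4) = -6
f(-6) = -8

-8


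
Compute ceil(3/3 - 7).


3/3 = 1
1 - 7 = -6
ceil(-6) = -6

-6


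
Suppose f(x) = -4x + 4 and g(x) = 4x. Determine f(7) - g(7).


f(7) = -24
g(7) = 28
Difference = -52

-52


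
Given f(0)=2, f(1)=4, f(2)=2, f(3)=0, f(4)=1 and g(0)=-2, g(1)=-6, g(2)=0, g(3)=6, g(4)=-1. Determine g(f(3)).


f(3) = 0
g(0) = -2

-2


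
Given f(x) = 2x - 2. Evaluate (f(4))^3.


f(4) = 6
(6)^3 = 216

216


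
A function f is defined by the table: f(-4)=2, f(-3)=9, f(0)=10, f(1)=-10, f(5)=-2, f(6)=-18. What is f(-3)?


Reading from the table at x = -3

9


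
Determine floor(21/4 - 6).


21/4 = 5.25
5.25 - 6 = -0.75
floor(-0.75) = -1

-1


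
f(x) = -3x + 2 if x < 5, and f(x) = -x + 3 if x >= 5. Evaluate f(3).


-7


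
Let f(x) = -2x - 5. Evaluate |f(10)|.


f(10) = -25
|-25| = 25

25


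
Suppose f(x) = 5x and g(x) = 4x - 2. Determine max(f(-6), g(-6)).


f(-6) = -30
g(-6) = -26
max = -26

-26


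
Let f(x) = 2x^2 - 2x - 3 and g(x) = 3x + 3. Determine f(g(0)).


g(0) = 3
f(3) = 2*(3)^2 - 2*(3) - 3 = 9

9


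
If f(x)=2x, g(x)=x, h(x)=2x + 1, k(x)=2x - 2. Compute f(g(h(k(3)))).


k(3) = 4
h(4) = 9
g(9) = 9
f(9) = 18

18


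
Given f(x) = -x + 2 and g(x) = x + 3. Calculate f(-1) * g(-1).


f(-1) = 3
g(-1) = 2
Product = 6

6


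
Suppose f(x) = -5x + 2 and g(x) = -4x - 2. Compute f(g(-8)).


g(-8) = 30
f(30) = -148

-148


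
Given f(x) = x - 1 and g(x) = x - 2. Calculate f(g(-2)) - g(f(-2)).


f(g(-2)) = -5
g(f(-2)) = -5
Difference = 0

0


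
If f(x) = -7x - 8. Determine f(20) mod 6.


f(20) = -148
-148 mod 6 = 2

2


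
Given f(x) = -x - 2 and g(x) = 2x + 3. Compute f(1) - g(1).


f(1) = -3
g(1) = 5
Difference = -8

-8


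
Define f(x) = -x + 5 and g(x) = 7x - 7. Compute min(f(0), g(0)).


f(0) = 5
g(0) = -7
min = -7

-7


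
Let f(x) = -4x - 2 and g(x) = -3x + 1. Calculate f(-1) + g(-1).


6


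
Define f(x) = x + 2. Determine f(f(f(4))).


f(4) = 6
f(6) = 8
f(8) = 10

10


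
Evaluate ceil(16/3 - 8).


16/3 = 5.3333
5.3333 - 8 = -2.6667
ceil(-2.6667) = -2

-2


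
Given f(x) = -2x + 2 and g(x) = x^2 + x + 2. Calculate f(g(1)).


g(1) = 4
f(4) = -6

-6


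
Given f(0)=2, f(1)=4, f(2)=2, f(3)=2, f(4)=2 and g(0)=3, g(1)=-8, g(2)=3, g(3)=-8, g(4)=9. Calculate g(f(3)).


f(3) = 2
g(2) = 3

3


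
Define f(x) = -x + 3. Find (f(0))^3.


f(0) = 3
(3)^3 = 27

27


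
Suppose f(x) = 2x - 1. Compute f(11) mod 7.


f(11) = 21
21 mod 7 = 0

0


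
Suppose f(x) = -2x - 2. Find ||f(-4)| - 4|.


2


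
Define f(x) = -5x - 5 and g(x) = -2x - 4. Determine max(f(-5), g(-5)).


f(-5) = 20
g(-5) = 6
max = 20

20


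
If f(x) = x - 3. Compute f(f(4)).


f(4) = 1
f(1) = -2

-2


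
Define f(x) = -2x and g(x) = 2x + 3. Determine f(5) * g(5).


f(5) = -10
g(5) = 13
Product = -130

-130


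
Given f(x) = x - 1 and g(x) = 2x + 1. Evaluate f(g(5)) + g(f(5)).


f(g(5)) = 10
g(f(5)) = 9
Sum = 19

19


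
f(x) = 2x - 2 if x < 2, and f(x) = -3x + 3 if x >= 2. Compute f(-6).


-14


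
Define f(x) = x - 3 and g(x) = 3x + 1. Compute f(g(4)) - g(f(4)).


6


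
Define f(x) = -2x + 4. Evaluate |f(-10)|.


f(-10) = 24
|24| = 24

24


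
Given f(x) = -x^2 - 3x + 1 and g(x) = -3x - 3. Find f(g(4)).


g(4) = -15
f(-15) = (-1)*(-15)^2 - 3*(-15) + 1 = -179

-179


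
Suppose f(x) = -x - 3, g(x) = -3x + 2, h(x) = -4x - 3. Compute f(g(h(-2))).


h(-2) = 5
g(5) = -13
f(-13) = 10

10


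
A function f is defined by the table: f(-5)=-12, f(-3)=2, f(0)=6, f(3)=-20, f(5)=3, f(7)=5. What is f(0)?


Reading from the table at x = 0

6


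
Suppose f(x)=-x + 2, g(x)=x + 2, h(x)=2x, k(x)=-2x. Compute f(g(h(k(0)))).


k(0) = 0
h(0) = 0
g(0) = 2
f(2) = 0

0


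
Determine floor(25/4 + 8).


25/4 = 6.25
6.25 + 8 = 14.25
floor(14.25) = 14

14


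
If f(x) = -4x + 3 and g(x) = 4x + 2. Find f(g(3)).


g(3) = 14
f(14) = -53

-53


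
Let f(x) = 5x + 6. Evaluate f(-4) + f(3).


f(-4) = -14
f(3) = 21
Sum = 7

7


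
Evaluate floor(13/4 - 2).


13/4 = 3.25
3.25 - 2 = 1.25
floor(1.25) = 1

1


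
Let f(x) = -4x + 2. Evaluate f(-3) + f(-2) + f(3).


f(-3) = 14
f(-2) = 10
f(3) = -10
Sum = 14

14


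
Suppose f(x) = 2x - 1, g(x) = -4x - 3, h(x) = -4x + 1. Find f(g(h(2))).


h(2) = -7
g(-7) = 25
f(25) = 49

49


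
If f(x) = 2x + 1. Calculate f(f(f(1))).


f(1) = 3
f(3) = 7
f(7) = 15

15


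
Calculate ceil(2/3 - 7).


2/3 = 0.6667
0.6667 - 7 = -6.3333
ceil(-6.3333) = -6

-6


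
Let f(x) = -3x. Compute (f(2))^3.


f(2) = -6
(-6)^3 = -216

-216


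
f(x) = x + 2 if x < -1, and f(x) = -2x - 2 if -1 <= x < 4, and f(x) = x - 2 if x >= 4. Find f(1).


-4


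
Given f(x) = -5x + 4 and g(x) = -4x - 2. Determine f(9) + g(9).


f(9) = -41
g(9) = -38
Sum = -79

-79


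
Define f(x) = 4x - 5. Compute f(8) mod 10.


7


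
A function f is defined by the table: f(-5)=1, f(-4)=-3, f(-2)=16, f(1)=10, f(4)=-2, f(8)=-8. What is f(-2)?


Reading from the table at x = -2

16


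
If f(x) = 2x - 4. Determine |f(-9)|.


f(-9) = -22
|-22| = 22

22


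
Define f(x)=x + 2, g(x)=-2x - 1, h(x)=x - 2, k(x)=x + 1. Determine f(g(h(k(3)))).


k(3) = 4
h(4) = 2
g(2) = -5
f(-5) = -3

-3


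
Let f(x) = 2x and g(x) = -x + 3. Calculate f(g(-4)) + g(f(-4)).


f(g(-4)) = 14
g(f(-4)) = 11
Sum = 25

25


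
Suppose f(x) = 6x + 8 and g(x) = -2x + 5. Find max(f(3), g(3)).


f(3) = 26
g(3) = -1
max = 26

26


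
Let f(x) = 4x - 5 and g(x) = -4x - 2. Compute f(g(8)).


g(8) = -34
f(-34) = -141

-141


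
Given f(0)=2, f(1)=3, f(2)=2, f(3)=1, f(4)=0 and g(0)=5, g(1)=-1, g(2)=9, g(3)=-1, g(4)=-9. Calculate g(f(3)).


f(3) = 1
g(1) = -1

-1


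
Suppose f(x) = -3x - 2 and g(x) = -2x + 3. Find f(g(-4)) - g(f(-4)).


f(g(-4)) = -35
g(f(-4)) = -17
Difference = -18

-18


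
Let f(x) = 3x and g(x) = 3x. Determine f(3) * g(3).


f(3) = 9
g(3) = 9
Product = 81

81


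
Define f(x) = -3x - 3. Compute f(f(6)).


f(6) = -21
f(-21) = 60

60


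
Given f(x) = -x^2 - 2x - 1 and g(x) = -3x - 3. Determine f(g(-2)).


g(-2) = 3
f(3) = (-1)*(3)^2 - 2*(3) - 1 = -16

-16


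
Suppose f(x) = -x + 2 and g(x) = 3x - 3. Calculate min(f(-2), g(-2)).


f(-2) = 4
g(-2) = -9
min = -9

-9


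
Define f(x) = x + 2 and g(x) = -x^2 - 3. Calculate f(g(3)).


-10


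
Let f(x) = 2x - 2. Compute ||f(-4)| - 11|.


1


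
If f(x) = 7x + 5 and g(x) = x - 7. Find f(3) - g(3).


f(3) = 26
g(3) = -4
Difference = 30

30


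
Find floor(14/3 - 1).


14/3 = 4.6667
4.6667 - 1 = 3.6667
floor(3.6667) = 3

3


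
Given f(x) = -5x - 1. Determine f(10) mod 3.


0


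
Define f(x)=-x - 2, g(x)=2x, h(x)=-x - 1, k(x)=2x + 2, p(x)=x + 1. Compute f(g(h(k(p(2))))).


p(2) = 3
k(3) = 8
h(8) = -9
g(-9) = -18
f(-18) = 16

16


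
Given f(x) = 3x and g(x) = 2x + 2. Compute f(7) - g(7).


5


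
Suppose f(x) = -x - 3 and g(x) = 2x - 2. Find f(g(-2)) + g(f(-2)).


f(g(-2)) = 3
g(f(-2)) = -4
Sum = -1

-1


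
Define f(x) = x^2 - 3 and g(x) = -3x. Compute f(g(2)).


g(2) = -6
f(-6) = 1*(-6)^2 - 3 = 33

33


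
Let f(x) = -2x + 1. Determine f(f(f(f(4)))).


f(4) = -7
f(-7) = 15
f(15) = -29
f(-29) = 59

59


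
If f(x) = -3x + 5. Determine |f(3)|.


f(3) = -4
|-4| = 4

4


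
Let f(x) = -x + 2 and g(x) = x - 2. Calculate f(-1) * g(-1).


f(-1) = 3
g(-1) = -3
Product = -9

-9


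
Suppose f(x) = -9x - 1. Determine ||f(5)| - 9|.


f(5) = -46
|-46| = 46
|46 - 9| = 37

37


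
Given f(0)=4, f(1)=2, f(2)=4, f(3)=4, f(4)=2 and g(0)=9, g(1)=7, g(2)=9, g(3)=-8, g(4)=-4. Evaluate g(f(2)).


f(2) = 4
g(4) = -4

-4


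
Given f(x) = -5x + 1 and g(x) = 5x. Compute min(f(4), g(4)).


f(4) = -19
g(4) = 20
min = -19

-19


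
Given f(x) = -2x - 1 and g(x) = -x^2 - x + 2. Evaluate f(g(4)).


35


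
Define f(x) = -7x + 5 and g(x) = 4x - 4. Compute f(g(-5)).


173


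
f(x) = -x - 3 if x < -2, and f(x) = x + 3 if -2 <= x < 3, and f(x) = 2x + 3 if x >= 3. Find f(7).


7 satisfies x >= 3
f(7) = 17

17


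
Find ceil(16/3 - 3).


16/3 = 5.3333
5.3333 - 3 = 2.3333
ceil(2.3333) = 3

3


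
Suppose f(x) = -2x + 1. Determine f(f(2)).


f(2) = -3
f(-3) = 7

7


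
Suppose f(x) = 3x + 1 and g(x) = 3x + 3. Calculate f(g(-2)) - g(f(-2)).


f(g(-2)) = -8
g(f(-2)) = -12
Difference = 4

4


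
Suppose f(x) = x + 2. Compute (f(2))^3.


f(2) = 4
(4)^3 = 64

64


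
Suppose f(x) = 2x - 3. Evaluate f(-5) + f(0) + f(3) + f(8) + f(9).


f(-5) = -13
f(0) = -3
f(3) = 3
f(8) = 13
f(9) = 15
Sum = 15

15


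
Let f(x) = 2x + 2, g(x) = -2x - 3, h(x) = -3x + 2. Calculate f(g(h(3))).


h(3) = -7
g(-7) = 11
f(11) = 24

24


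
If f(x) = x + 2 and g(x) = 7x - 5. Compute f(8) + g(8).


f(8) = 10
g(8) = 51
Sum = 61

61


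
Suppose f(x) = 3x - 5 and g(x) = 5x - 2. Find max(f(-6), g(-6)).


f(-6) = -23
g(-6) = -32
max = -23

-23


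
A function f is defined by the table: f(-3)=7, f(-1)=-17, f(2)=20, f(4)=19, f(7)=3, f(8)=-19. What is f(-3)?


7


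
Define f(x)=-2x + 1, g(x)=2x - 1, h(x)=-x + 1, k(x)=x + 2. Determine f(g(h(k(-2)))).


-1


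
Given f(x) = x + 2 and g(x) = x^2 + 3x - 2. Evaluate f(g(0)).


0


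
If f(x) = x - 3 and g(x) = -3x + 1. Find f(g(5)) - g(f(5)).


f(g(5)) = -17
g(f(5)) = -5
Difference = -12

-12


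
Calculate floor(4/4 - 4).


-3


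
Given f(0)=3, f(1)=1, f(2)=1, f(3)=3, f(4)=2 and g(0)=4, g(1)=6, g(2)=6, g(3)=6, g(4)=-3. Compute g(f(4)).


f(4) = 2
g(2) = 6

6


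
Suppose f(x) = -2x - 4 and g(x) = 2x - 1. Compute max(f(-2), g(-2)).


f(-2) = 0
g(-2) = -5
max = 0

0


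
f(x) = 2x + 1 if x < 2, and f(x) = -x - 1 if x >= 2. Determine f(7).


-8


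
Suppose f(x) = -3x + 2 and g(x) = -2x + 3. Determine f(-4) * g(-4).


154


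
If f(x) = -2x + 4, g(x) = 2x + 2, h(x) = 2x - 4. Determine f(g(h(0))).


h(0) = -4
g(-4) = -6
f(-6) = 16

16


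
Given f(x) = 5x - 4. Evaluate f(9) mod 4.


f(9) = 41
41 mod 4 = 1

1


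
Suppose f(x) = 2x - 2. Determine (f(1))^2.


0


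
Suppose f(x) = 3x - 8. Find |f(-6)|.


f(-6) = -26
|-26| = 26

26


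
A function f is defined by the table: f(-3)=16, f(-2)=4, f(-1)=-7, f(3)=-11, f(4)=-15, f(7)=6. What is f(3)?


Reading from the table at x = 3

-11


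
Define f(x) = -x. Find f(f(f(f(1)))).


f(1) = -1
f(-1) = 1
f(1) = -1
f(-1) = 1

1


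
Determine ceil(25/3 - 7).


25/3 = 8.3333
8.3333 - 7 = 1.3333
ceil(1.3333) = 2

2


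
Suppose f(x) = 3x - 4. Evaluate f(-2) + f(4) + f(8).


f(-2) = -10
f(4) = 8
f(8) = 20
Sum = 18

18


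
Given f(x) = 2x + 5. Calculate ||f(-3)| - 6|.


f(-3) = -1
|-1| = 1
|1 - 6| = 5

5


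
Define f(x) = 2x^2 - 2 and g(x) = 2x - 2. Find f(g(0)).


6


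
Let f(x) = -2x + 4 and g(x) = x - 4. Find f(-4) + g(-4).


f(-4) = 12
g(-4) = -8
Sum = 4

4


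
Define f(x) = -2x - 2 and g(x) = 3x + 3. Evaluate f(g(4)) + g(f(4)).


f(g(4)) = -32
g(f(4)) = -27
Sum = -59

-59


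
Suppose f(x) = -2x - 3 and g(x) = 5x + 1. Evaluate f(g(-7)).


g(-7) = -34
f(-34) = 65

65


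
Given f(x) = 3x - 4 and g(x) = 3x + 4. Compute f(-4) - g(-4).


f(-4) = -16
g(-4) = -8
Difference = -8

-8


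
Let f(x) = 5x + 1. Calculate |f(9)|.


f(9) = 46
|46| = 46

46


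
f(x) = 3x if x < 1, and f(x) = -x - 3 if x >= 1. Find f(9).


9 satisfies x >= 1
f(9) = -12

-12


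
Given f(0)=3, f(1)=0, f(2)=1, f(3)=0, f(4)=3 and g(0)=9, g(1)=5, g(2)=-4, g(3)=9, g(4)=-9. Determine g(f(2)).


f(2) = 1
g(1) = 5

5


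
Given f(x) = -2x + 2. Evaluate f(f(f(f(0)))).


f(0) = 2
f(2) = -2
f(-2) = 6
f(6) = -10

-10


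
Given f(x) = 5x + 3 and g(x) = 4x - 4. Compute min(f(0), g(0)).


f(0) = 3
g(0) = -4
min = -4

-4


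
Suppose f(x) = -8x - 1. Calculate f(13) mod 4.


f(13) = -105
-105 mod 4 = 3

3


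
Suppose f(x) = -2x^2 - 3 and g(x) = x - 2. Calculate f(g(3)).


g(3) = 1
f(1) = (-2)*(1)^2 - 3 = -5

-5


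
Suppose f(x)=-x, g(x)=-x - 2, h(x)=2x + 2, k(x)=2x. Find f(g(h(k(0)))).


k(0) = 0
h(0) = 2
g(2) = -4
f(-4) = 4

4


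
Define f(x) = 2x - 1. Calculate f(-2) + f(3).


f(-2) = -5
f(3) = 5
Sum = 0

0


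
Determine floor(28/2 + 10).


28/2 = 14
14 + 10 = 24
floor(24) = 24

24


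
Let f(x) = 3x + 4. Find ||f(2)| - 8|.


2


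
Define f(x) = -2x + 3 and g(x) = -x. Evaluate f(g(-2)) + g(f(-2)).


f(g(-2)) = -1
g(f(-2)) = -7
Sum = -8

-8


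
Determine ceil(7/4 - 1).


7/4 = 1.75
1.75 - 1 = 0.75
ceil(0.75) = 1

1


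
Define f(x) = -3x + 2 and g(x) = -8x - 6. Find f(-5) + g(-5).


f(-5) = 17
g(-5) = 34
Sum = 51

51


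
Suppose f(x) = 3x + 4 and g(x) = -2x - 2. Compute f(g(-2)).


g(-2) = 2
f(2) = 10

10


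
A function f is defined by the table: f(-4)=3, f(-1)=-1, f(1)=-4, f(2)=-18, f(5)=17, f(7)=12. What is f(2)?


Reading from the table at x = 2

-18


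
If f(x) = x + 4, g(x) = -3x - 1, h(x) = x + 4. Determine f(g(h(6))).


h(6) = 10
g(10) = -31
f(-31) = -27

-27


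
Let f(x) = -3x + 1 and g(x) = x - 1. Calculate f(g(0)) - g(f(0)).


f(g(0)) = 4
g(f(0)) = 0
Difference = 4

4


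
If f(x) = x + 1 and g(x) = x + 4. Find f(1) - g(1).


f(1) = 2
g(1) = 5
Difference = -3

-3


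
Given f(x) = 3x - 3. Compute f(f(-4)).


f(-4) = -15
f(-15) = -48

-48


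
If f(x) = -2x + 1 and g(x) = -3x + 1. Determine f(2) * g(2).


f(2) = -3
g(2) = -5
Product = 15

15


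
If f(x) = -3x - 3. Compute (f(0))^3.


f(0) = -3
(-3)^3 = -27

-27


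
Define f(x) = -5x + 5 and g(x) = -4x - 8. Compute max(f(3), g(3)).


f(3) = -10
g(3) = -20
max = -10

-10


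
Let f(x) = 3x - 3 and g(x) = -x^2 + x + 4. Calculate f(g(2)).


g(2) = 2
f(2) = 3

3


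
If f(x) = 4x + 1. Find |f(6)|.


f(6) = 25
|25| = 25

25


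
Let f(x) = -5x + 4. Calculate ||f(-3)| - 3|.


f(-3) = 19
|19| = 19
|19 - 3| = 16

16


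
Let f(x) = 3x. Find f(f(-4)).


f(-4) = -12
f(-12) = -36

-36


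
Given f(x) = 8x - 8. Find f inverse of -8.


Solve 8x - 8 = -8
x = (-8 + 8) / 8 = 0

0


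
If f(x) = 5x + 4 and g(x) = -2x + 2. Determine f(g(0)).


g(0) = 2
f(2) = 14

14


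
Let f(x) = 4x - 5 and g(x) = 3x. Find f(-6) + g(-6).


f(-6) = -29
g(-6) = -18
Sum = -47

-47


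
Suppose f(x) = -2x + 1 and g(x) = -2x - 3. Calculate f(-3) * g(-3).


21


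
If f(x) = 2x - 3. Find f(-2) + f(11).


f(-2) = -7
f(11) = 19
Sum = 12

12


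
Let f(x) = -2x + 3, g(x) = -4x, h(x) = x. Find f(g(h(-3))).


-21


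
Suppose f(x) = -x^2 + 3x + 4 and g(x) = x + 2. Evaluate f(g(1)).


g(1) = 3
f(3) = (-1)*(3)^2 + 3*(3) + 4 = 4

4


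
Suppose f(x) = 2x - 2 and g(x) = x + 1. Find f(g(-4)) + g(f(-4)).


f(g(-4)) = -8
g(f(-4)) = -9
Sum = -17

-17


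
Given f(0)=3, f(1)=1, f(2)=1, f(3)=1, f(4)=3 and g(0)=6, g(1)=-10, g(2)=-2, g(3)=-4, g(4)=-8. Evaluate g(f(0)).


-4


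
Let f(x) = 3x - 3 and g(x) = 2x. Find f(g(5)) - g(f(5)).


f(g(5)) = 27
g(f(5)) = 24
Difference = 3

3


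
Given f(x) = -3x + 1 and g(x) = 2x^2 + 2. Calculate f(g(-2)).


g(-2) = 10
f(10) = -29

-29


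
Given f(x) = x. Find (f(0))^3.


0


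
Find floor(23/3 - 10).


23/3 = 7.6667
7.6667 - 10 = -2.3333
floor(-2.3333) = -3

-3


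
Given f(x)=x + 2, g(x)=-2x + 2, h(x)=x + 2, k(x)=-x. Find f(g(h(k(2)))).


k(2) = -2
h(-2) = 0
g(0) = 2
f(2) = 4

4


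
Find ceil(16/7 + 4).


16/7 = 2.2857
2.2857 + 4 = 6.2857
ceil(6.2857) = 7

7


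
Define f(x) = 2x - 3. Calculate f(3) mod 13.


f(3) = 3
3 mod 13 = 3

3


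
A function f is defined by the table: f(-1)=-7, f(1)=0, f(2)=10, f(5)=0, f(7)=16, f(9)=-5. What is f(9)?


Reading from the table at x = 9

-5


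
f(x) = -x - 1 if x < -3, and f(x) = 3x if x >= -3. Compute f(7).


7 satisfies x >= -3
f(7) = 21

21


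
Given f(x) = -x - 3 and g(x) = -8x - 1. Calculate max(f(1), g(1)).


f(1) = -4
g(1) = -9
max = -4

-4


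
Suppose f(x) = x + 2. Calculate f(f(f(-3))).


f(-3) = -1
f(-1) = 1
f(1) = 3

3


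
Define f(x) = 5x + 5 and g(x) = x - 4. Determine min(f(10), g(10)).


f(10) = 55
g(10) = 6
min = 6

6


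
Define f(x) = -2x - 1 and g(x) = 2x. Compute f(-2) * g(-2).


f(-2) = 3
g(-2) = -4
Product = -12

-12


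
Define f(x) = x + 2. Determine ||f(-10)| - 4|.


f(-10) = -8
|-8| = 8
|8 - 4| = 4

4


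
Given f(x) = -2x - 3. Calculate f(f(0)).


3


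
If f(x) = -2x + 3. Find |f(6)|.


f(6) = -9
|-9| = 9

9


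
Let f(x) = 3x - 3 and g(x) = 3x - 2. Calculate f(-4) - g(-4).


f(-4) = -15
g(-4) = -14
Difference = -1

-1


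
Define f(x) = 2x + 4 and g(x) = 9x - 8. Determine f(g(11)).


g(11) = 91
f(91) = 186

186


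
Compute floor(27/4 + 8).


27/4 = 6.75
6.75 + 8 = 14.75
floor(14.75) = 14

14


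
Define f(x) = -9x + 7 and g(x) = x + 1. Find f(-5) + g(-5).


f(-5) = 52
g(-5) = -4
Sum = 48

48


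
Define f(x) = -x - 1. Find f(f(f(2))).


-3


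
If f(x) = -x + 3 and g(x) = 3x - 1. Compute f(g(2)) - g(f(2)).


f(g(2)) = -2
g(f(2)) = 2
Difference = -4

-4


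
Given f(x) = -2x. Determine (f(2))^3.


f(2) = -4
(-4)^3 = -64

-64


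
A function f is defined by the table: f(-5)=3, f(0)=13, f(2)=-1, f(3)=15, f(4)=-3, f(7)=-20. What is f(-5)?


3


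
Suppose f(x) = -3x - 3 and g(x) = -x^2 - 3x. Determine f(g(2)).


27


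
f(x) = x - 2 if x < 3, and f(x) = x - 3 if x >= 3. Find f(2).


2 satisfies x < 3
f(2) = 0

0


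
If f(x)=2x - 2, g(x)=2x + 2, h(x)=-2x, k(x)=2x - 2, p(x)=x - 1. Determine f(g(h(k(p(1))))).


p(1) = 0
k(0) = -2
h(-2) = 4
g(4) = 10
f(10) = 18

18


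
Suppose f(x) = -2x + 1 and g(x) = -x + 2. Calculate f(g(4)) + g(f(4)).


f(g(4)) = 5
g(f(4)) = 9
Sum = 14

14


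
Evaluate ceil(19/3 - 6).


19/3 = 6.3333
6.3333 - 6 = 0.3333
ceil(0.3333) = 1

1


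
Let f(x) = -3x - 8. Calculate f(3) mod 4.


f(3) = -17
-17 mod 4 = 3

3


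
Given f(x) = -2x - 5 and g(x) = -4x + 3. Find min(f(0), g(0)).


-5


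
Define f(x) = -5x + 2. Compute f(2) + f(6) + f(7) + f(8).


f(2) = -8
f(6) = -28
f(7) = -33
f(8) = -38
Sum = -107

-107


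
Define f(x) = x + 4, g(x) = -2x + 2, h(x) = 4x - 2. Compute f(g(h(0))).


10


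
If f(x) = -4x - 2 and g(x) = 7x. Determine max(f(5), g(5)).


f(5) = -22
g(5) = 35
max = 35

35


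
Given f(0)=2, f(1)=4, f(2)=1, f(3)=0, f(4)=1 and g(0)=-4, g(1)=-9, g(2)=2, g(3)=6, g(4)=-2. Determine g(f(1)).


-2


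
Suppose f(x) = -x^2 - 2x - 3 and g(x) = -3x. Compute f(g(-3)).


g(-3) = 9
f(9) = (-1)*(9)^2 - 2*(9) - 3 = -102

-102


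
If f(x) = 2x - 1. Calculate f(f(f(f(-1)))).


-31


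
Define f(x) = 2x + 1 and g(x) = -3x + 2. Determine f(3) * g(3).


f(3) = 7
g(3) = -7
Product = -49

-49


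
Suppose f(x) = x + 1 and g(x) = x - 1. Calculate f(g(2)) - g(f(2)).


f(g(2)) = 2
g(f(2)) = 2
Difference = 0

0


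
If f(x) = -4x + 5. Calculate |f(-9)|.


f(-9) = 41
|41| = 41

41


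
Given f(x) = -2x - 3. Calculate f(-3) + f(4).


f(-3) = 3
f(4) = -11
Sum = -8

-8


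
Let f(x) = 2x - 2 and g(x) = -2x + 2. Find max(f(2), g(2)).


2


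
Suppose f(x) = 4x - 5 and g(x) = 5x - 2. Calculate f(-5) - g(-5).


f(-5) = -25
g(-5) = -27
Difference = 2

2


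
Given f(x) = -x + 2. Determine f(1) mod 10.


f(1) = 1
1 mod 10 = 1

1


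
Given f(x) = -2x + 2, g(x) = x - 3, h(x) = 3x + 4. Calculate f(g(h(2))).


h(2) = 10
g(10) = 7
f(7) = -12

-12


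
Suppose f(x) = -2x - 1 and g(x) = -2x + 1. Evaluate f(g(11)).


41


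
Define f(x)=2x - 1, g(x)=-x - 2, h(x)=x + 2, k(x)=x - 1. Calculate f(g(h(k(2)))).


-11


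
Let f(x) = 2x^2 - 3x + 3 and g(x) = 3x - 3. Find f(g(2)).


12


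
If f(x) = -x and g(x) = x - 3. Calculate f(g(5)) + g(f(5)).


-10


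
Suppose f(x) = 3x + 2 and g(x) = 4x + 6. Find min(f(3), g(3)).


f(3) = 11
g(3) = 18
min = 11

11


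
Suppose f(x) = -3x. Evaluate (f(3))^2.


f(3) = -9
(-9)^2 = 81

81


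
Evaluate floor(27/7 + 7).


27/7 = 3.8571
3.8571 + 7 = 10.8571
floor(10.8571) = 10

10


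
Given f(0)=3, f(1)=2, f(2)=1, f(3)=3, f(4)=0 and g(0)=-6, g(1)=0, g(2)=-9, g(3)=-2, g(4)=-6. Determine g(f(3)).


-2


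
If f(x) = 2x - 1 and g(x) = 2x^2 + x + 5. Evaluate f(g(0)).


g(0) = 5
f(5) = 9

9


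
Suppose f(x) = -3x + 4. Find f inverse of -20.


Solve -3x + 4 = -20
x = (-20 - 4) / (-3) = 8

8


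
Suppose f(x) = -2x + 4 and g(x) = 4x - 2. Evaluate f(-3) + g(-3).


f(-3) = 10
g(-3) = -14
Sum = -4

-4


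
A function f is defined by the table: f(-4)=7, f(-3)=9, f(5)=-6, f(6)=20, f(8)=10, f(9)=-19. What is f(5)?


-6


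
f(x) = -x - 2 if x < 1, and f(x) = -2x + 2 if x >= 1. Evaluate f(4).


4 satisfies x >= 1
f(4) = -6

-6


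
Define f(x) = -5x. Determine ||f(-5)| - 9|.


f(-5) = 25
|25| = 25
|25 - 9| = 16

16


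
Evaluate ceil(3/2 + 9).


3/2 = 1.5
1.5 + 9 = 10.5
ceil(10.5) = 11

11


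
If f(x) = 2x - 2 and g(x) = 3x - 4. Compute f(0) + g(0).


-6


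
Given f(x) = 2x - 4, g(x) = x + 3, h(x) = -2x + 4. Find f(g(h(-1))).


h(-1) = 6
g(6) = 9
f(9) = 14

14


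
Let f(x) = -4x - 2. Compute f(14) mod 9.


f(14) = -58
-58 mod 9 = 5

5


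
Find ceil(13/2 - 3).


13/2 = 6.5
6.5 - 3 = 3.5
ceil(3.5) = 4

4


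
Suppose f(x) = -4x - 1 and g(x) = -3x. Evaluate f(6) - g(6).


f(6) = -25
g(6) = -18
Difference = -7

-7


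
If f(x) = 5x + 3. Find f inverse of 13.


Solve 5x + 3 = 13
x = (13 - 3) / 5 = 2

2


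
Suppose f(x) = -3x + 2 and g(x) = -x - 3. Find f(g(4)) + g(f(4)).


f(g(4)) = 23
g(f(4)) = 7
Sum = 30

30


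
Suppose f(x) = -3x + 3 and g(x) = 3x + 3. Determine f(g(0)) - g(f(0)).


f(g(0)) = -6
g(f(0)) = 12
Difference = -18

-18


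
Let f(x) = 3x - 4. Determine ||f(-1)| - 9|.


f(-1) = -7
|-7| = 7
|7 - 9| = 2

2


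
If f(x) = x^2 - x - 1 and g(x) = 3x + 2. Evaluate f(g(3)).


g(3) = 11
f(11) = 1*(11)^2 - 1*(11) - 1 = 109

109


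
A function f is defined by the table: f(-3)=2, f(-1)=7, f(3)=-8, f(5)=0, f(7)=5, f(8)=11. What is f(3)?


Reading from the table at x = 3

-8


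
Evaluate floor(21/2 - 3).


7


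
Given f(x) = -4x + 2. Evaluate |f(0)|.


f(0) = 2
|2| = 2

2


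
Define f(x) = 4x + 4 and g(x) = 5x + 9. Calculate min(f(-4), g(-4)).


f(-4) = -12
g(-4) = -11
min = -12

-12


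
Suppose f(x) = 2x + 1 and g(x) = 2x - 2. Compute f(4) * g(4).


f(4) = 9
g(4) = 6
Product = 54

54


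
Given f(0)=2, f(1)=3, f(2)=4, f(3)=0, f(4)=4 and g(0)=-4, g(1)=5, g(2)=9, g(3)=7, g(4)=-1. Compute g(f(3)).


f(3) = 0
g(0) = -4

-4


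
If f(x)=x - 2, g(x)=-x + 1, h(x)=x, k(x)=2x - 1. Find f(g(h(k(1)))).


-2


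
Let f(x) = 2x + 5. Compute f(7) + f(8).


f(7) = 19
f(8) = 21
Sum = 40

40


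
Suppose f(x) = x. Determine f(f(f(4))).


f(4) = 4
f(4) = 4
f(4) = 4

4


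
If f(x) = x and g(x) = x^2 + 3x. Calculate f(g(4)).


g(4) = 28
f(28) = 28

28


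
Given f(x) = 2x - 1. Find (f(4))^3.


f(4) = 7
(7)^3 = 343

343


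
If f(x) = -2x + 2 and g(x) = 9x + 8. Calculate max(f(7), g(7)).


f(7) = -12
g(7) = 71
max = 71

71


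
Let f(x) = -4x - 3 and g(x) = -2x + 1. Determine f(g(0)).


g(0) = 1
f(1) = -7

-7


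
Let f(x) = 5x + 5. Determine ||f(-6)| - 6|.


f(-6) = -25
|-25| = 25
|25 - 6| = 19

19


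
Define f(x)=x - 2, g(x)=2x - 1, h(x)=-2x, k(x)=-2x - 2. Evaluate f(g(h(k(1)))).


k(1) = -4
h(-4) = 8
g(8) = 15
f(15) = 13

13


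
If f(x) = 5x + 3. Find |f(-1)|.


f(-1) = -2
|-2| = 2

2


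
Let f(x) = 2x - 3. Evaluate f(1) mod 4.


3


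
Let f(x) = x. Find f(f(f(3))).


f(3) = 3
f(3) = 3
f(3) = 3

3


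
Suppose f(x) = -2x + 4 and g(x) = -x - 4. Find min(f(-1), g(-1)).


f(-1) = 6
g(-1) = -3
min = -3

-3


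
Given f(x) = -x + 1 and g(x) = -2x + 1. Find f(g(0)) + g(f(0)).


f(g(0)) = 0
g(f(0)) = -1
Sum = -1

-1


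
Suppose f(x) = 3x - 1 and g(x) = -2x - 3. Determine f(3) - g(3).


17


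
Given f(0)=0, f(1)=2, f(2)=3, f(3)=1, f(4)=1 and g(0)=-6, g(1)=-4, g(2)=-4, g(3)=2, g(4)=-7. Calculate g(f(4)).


f(4) = 1
g(1) = -4

-4


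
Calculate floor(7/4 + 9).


7/4 = 1.75
1.75 + 9 = 10.75
floor(10.75) = 10

10


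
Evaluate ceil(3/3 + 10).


3/3 = 1
1 + 10 = 11
ceil(11) = 11

11


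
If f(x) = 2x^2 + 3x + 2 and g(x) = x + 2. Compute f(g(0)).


g(0) = 2
f(2) = 2*(2)^2 + 3*(2) + 2 = 16

16


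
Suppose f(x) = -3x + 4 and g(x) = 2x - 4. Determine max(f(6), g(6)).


f(6) = -14
g(6) = 8
max = 8

8


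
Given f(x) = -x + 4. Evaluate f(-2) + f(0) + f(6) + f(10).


f(-2) = 6
f(0) = 4
f(6) = -2
f(10) = -6
Sum = 2

2


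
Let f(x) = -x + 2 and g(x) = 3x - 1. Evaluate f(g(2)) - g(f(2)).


f(g(2)) = -3
g(f(2)) = -1
Difference = -2

-2


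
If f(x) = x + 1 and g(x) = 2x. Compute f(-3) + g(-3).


f(-3) = -2
g(-3) = -6
Sum = -8

-8


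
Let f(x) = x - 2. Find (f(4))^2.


f(4) = 2
(2)^2 = 4

4


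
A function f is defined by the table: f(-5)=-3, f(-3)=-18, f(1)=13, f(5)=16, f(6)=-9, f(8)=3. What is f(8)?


Reading from the table at x = 8

3
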